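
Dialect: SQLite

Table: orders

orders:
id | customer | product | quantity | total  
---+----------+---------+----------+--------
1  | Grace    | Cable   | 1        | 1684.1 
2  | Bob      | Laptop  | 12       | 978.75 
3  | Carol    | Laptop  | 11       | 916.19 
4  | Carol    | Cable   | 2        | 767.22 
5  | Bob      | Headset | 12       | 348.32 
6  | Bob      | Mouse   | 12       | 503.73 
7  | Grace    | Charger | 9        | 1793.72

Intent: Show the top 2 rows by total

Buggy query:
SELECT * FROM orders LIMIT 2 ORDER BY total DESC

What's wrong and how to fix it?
Bug: ORDER BY cannot follow LIMIT; LIMIT is the final clause

Fix: Sort with ORDER BY, then apply LIMIT

Corrected query:
SELECT * FROM orders ORDER BY total DESC LIMIT 2

Result:
id | customer | product | quantity | total  
---+----------+---------+----------+--------
7  | Grace    | Charger | 9        | 1793.72
1  | Grace    | Cable   | 1        | 1684.1 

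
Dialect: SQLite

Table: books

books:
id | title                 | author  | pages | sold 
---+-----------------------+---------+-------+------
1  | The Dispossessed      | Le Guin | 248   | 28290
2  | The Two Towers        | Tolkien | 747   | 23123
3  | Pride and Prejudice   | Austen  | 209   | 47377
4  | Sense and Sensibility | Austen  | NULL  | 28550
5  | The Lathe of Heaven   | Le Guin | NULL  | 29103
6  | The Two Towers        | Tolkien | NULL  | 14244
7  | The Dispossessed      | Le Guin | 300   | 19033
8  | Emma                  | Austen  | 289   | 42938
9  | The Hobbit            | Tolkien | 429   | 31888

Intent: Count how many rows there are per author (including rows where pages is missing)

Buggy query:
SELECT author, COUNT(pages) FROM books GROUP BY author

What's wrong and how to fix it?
Bug: COUNT(pages) skips NULLs, so groups with missing pages are undercounted

Fix: Replace COUNT(pages) with COUNT(*)

Corrected query:
SELECT author, COUNT(*) FROM books GROUP BY author

Result:
author  | COUNT(*)
--------+---------
Austen  | 3       
Le Guin | 3       
Tolkien | 3       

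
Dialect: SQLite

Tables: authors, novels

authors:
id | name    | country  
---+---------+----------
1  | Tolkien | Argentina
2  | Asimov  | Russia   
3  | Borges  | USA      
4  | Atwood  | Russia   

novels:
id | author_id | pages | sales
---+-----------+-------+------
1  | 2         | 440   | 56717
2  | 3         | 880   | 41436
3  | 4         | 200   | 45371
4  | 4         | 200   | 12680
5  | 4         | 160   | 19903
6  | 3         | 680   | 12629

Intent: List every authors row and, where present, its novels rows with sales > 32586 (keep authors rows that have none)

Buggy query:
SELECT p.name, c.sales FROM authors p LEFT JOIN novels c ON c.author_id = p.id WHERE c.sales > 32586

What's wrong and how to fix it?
Bug: Filtering c.sales in WHERE discards the NULL rows produced by LEFT JOIN, turning it into an inner join

Fix: Move the right-table condition into the ON clause so unmatched parents are kept

Corrected query:
SELECT p.name, c.sales FROM authors p LEFT JOIN novels c ON c.author_id = p.id AND c.sales > 32586

Result:
name    | sales
--------+------
Tolkien | NULL 
Asimov  | 56717
Borges  | 41436
Atwood  | 45371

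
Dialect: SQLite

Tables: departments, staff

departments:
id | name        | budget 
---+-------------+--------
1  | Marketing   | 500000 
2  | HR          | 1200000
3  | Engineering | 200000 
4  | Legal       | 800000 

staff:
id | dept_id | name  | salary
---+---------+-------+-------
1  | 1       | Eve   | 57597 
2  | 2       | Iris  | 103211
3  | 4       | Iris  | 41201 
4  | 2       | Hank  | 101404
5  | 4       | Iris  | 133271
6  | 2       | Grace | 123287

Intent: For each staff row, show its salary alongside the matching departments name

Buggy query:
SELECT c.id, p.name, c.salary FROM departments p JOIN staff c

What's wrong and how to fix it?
Bug: JOIN with no ON clause produces a cartesian product; every staff row pairs with every departments row

Fix: Add ON c.dept_id = p.id to the JOIN

Corrected query:
SELECT c.id, p.name, c.salary FROM departments p JOIN staff c ON c.dept_id = p.id

Result:
id | name      | salary
---+-----------+-------
1  | Marketing | 57597 
2  | HR        | 103211
3  | Legal     | 41201 
4  | HR        | 101404
5  | Legal     | 133271
6  | HR        | 123287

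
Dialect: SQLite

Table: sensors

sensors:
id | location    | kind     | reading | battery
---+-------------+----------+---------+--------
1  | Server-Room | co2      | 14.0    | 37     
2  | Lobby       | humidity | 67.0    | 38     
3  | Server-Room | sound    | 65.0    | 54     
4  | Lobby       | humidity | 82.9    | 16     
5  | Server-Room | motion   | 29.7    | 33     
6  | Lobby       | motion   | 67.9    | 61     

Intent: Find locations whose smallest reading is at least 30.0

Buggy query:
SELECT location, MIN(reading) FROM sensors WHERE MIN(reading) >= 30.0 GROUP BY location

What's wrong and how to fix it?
Bug: MIN() in WHERE is a misuse of aggregate

Fix: Use HAVING for the per-group MIN condition

Corrected query:
SELECT location, MIN(reading) FROM sensors GROUP BY location HAVING MIN(reading) >= 30.0

Result:
location | MIN(reading)
---------+-------------
Lobby    | 67          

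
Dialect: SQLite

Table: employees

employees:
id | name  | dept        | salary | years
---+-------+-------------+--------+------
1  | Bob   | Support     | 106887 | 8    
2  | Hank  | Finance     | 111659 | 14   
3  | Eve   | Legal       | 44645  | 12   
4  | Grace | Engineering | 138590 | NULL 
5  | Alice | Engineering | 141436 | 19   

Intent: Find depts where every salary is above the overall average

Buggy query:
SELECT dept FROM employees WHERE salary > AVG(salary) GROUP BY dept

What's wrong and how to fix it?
Bug: WHERE evaluates per row before aggregation, so AVG() is unavailable

Fix: Compute the overall average in a scalar subquery and compare each group's MIN against it in HAVING

Corrected query:
SELECT dept FROM employees GROUP BY dept HAVING MIN(salary) > (SELECT AVG(salary) FROM employees)

Result:
dept       
-----------
Engineering
Finance    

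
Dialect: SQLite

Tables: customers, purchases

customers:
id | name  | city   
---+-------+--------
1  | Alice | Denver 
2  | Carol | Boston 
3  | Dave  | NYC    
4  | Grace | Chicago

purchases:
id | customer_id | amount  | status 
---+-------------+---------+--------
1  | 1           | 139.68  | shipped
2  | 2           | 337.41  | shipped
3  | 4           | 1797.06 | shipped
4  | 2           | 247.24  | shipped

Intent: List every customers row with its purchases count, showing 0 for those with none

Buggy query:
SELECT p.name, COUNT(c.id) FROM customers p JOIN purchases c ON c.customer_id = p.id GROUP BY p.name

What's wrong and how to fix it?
Bug: INNER JOIN drops customers rows that have no matching purchases rows

Fix: Use LEFT JOIN so parents without children still appear (COUNT(c.id) gives 0)

Corrected query:
SELECT p.name, COUNT(c.id) FROM customers p LEFT JOIN purchases c ON c.customer_id = p.id GROUP BY p.name

Result:
name  | COUNT(c.id)
------+------------
Alice | 1          
Carol | 2          
Dave  | 0          
Grace | 1          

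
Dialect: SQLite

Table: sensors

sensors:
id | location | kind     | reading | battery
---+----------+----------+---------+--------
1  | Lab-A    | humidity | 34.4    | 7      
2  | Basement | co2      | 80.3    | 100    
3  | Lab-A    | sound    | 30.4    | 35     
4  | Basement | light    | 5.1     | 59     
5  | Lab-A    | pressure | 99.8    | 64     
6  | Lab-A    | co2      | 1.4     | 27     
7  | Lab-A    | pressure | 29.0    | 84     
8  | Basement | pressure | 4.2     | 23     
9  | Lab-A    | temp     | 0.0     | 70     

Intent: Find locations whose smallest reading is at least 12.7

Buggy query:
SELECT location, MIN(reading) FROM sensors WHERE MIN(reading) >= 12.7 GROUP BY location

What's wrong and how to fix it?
Bug: MIN() in WHERE is a misuse of aggregate

Fix: Replace WHERE with HAVING after the GROUP BY

Corrected query:
SELECT location, MIN(reading) FROM sensors GROUP BY location HAVING MIN(reading) >= 12.7

Result:
(no rows)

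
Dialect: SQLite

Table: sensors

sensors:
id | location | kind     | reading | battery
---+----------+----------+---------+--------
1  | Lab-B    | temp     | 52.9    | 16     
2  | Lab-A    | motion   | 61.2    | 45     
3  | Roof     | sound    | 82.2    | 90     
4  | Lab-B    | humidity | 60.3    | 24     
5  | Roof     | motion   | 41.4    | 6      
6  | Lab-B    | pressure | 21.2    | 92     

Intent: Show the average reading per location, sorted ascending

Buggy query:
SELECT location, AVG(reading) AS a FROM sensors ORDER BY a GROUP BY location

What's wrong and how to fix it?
Bug: GROUP BY must precede ORDER BY

Fix: Reorder: SELECT … FROM … GROUP BY … ORDER BY …

Corrected query:
SELECT location, AVG(reading) AS a FROM sensors GROUP BY location ORDER BY a

Result:
location | a   
---------+-----
Lab-B    | 44.8
Lab-A    | 61.2
Roof     | 61.8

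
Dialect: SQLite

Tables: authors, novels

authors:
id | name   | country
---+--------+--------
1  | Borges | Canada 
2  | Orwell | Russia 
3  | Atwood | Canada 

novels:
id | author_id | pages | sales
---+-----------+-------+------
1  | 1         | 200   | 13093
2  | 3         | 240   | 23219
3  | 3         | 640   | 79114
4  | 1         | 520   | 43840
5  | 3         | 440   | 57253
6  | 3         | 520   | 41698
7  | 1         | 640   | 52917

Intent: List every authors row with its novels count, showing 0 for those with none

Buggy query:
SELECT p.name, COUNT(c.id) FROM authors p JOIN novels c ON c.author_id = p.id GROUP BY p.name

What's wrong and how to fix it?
Bug: An inner join excludes parents with zero children

Fix: Switch to LEFT JOIN to retain unmatched parent rows

Corrected query:
SELECT p.name, COUNT(c.id) FROM authors p LEFT JOIN novels c ON c.author_id = p.id GROUP BY p.name

Result:
name   | COUNT(c.id)
-------+------------
Atwood | 4          
Borges | 3          
Orwell | 0          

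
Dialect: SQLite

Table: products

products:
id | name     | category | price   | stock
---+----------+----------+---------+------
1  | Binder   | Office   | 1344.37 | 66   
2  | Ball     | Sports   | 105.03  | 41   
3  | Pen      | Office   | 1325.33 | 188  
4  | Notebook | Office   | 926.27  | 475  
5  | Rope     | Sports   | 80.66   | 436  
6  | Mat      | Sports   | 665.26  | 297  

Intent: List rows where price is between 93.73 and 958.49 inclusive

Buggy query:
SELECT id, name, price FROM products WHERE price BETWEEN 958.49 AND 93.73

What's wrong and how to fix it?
Bug: The bounds are reversed; BETWEEN a AND b requires a <= b to match anything

Fix: Swap the bounds so the smaller value comes first

Corrected query:
SELECT id, name, price FROM products WHERE price BETWEEN 93.73 AND 958.49

Result:
id | name     | price 
---+----------+-------
2  | Ball     | 105.03
4  | Notebook | 926.27
6  | Mat      | 665.26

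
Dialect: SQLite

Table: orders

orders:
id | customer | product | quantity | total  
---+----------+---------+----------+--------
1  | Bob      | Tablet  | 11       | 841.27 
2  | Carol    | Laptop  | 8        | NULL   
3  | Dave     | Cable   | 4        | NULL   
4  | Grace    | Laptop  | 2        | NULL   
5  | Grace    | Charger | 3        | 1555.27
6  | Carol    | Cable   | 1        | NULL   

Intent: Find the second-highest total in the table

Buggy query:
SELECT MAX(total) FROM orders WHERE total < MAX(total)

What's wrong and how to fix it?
Bug: MAX(total) on the right of the comparison is an aggregate-in-WHERE error

Fix: Compute the overall MAX in a subquery, then take MAX of rows below it

Corrected query:
SELECT MAX(total) FROM orders WHERE total < (SELECT MAX(total) FROM orders)

Result:
MAX(total)
----------
841.27    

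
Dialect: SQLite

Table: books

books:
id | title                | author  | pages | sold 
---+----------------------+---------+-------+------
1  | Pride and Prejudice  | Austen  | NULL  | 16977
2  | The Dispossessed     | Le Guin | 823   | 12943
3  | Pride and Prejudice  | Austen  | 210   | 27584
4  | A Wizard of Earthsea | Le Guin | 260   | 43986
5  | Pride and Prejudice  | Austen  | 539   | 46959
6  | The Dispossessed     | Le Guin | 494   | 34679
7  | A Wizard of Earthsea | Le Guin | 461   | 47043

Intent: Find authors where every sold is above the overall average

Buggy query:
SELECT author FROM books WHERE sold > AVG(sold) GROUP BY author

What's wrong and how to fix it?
Bug: AVG() is an aggregate; it can't sit directly in WHERE

Fix: Compute the overall average in a scalar subquery and compare each group's MIN against it in HAVING

Corrected query:
SELECT author FROM books GROUP BY author HAVING MIN(sold) > (SELECT AVG(sold) FROM books)

Result:
(no rows)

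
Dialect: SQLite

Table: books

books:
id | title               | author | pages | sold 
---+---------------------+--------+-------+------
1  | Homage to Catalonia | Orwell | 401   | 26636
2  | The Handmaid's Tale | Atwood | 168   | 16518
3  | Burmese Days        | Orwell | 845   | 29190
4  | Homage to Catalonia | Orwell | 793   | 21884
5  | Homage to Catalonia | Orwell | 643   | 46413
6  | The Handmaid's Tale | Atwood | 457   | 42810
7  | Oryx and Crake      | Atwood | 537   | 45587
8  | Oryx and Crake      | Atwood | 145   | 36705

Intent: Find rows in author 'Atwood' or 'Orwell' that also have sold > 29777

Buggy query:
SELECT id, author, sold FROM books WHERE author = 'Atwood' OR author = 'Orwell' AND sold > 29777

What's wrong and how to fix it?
Bug: Without parentheses, AND is evaluated before OR, so the sold filter only applies to the 'Orwell' branch

Fix: Group the OR with parentheses (or use IN), then AND the threshold

Corrected query:
SELECT id, author, sold FROM books WHERE (author = 'Atwood' OR author = 'Orwell') AND sold > 29777

Result:
id | author | sold 
---+--------+------
5  | Orwell | 46413
6  | Atwood | 42810
7  | Atwood | 45587
8  | Atwood | 36705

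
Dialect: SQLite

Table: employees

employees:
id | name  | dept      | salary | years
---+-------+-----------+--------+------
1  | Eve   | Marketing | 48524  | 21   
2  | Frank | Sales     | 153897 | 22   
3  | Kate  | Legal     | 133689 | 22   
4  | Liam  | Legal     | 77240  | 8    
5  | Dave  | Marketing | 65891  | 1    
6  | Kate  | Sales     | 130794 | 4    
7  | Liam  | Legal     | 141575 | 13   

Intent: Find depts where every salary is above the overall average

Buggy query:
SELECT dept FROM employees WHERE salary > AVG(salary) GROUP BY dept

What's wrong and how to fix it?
Bug: WHERE evaluates per row before aggregation, so AVG() is unavailable

Fix: Compute the overall average in a scalar subquery and compare each group's MIN against it in HAVING

Corrected query:
SELECT dept FROM employees GROUP BY dept HAVING MIN(salary) > (SELECT AVG(salary) FROM employees)

Result:
dept 
-----
Sales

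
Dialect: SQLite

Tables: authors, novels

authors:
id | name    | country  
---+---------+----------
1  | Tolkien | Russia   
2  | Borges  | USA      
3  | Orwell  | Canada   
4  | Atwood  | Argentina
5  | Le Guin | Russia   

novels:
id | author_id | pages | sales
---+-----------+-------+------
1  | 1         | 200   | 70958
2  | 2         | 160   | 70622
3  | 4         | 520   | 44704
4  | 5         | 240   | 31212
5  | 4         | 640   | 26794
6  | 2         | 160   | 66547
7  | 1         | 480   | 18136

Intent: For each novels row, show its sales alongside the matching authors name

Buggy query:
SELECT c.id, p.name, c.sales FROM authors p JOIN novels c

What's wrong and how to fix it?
Bug: Missing join condition: each novels row is matched to all authors rows instead of just its own

Fix: Add ON c.author_id = p.id to the JOIN

Corrected query:
SELECT c.id, p.name, c.sales FROM authors p JOIN novels c ON c.author_id = p.id

Result:
id | name    | sales
---+---------+------
1  | Tolkien | 70958
2  | Borges  | 70622
3  | Atwood  | 44704
4  | Le Guin | 31212
5  | Atwood  | 26794
6  | Borges  | 66547
7  | Tolkien | 18136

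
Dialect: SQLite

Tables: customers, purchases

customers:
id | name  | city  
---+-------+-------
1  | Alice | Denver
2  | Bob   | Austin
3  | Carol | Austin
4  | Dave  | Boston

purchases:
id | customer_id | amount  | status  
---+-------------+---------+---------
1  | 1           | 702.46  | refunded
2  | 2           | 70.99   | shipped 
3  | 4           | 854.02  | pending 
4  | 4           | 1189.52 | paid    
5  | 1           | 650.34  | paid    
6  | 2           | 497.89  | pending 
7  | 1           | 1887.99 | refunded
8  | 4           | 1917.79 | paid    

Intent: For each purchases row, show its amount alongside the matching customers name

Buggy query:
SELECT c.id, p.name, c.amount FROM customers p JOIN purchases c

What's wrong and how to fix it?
Bug: Missing join condition: each purchases row is matched to all customers rows instead of just its own

Fix: Specify the join condition linking the foreign key to the parent id

Corrected query:
SELECT c.id, p.name, c.amount FROM customers p JOIN purchases c ON c.customer_id = p.id

Result:
id | name  | amount 
---+-------+--------
1  | Alice | 702.46 
2  | Bob   | 70.99  
3  | Dave  | 854.02 
4  | Dave  | 1189.52
5  | Alice | 650.34 
6  | Bob   | 497.89 
7  | Alice | 1887.99
8  | Dave  | 1917.79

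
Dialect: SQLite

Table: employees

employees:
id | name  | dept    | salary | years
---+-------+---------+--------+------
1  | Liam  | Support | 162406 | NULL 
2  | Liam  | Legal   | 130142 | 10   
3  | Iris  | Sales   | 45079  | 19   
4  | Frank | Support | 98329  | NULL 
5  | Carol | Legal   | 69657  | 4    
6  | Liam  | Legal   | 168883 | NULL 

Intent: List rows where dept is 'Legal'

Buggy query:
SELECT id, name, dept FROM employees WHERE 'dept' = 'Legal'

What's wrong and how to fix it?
Bug: Single quotes denote string literals in SQL; the column name is being compared as a constant string

Fix: Remove the quotes around the column name (or use double quotes for an identifier)

Corrected query:
SELECT id, name, dept FROM employees WHERE dept = 'Legal'

Result:
id | name  | dept 
---+-------+------
2  | Liam  | Legal
5  | Carol | Legal
6  | Liam  | Legal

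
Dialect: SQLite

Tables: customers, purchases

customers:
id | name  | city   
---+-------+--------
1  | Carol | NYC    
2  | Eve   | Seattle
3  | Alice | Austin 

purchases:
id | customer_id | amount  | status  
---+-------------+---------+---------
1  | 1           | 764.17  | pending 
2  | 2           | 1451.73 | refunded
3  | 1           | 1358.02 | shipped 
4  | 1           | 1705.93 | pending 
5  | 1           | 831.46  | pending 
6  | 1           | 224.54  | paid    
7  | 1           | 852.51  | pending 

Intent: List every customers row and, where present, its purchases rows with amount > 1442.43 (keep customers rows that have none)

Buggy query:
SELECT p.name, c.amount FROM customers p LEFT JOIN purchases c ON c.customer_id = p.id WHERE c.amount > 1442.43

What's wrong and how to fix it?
Bug: A WHERE condition on the right-hand table after LEFT JOIN drops unmatched parents

Fix: Move the right-table condition into the ON clause so unmatched parents are kept

Corrected query:
SELECT p.name, c.amount FROM customers p LEFT JOIN purchases c ON c.customer_id = p.id AND c.amount > 1442.43

Result:
name  | amount 
------+--------
Carol | 1705.93
Eve   | 1451.73
Alice | NULL   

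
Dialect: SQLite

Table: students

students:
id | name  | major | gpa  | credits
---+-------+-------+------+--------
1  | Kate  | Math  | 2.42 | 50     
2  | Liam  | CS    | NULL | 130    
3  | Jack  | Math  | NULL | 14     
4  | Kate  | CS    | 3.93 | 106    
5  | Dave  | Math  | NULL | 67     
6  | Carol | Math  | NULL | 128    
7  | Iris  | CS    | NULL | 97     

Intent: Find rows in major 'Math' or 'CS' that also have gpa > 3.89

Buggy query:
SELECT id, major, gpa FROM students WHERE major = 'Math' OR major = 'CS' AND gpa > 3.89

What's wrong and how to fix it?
Bug: Without parentheses, AND is evaluated before OR, so the gpa filter only applies to the 'CS' branch

Fix: Add parentheses around the OR so the AND applies to both alternatives

Corrected query:
SELECT id, major, gpa FROM students WHERE (major = 'Math' OR major = 'CS') AND gpa > 3.89

Result:
id | major | gpa 
---+-------+-----
4  | CS    | 3.93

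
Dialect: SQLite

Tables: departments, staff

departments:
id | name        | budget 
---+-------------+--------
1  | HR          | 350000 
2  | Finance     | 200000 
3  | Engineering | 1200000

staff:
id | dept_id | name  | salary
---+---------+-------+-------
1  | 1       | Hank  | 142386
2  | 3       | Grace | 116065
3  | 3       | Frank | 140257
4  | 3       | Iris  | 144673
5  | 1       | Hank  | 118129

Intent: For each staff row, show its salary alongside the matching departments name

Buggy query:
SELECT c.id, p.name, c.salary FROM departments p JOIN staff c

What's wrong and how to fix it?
Bug: Missing join condition: each staff row is matched to all departments rows instead of just its own

Fix: Specify the join condition linking the foreign key to the parent id

Corrected query:
SELECT c.id, p.name, c.salary FROM departments p JOIN staff c ON c.dept_id = p.id

Result:
id | name        | salary
---+-------------+-------
1  | HR          | 142386
2  | Engineering | 116065
3  | Engineering | 140257
4  | Engineering | 144673
5  | HR          | 118129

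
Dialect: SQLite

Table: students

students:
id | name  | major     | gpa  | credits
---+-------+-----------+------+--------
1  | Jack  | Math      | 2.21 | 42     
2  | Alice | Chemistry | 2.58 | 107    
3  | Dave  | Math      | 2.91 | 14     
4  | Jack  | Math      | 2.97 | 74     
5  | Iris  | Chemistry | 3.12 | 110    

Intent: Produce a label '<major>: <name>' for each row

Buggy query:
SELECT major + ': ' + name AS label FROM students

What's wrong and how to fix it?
Bug: '+' is numeric addition; on text columns SQLite converts them to 0 instead of concatenating

Fix: Replace + with || to concatenate text

Corrected query:
SELECT major || ': ' || name AS label FROM students

Result:
label           
----------------
Math: Jack      
Chemistry: Alice
Math: Dave      
Math: Jack      
Chemistry: Iris 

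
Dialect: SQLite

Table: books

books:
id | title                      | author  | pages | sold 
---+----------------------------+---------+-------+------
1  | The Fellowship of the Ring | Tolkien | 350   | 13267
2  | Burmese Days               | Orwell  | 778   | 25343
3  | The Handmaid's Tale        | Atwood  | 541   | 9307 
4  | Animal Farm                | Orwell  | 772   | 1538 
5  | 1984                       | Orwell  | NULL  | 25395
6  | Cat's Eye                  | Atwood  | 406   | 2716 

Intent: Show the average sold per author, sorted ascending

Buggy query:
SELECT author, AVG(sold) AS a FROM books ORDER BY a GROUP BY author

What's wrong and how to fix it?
Bug: ORDER BY appears before GROUP BY; SQL clause order requires GROUP BY first

Fix: Move ORDER BY to the end, after GROUP BY

Corrected query:
SELECT author, AVG(sold) AS a FROM books GROUP BY author ORDER BY a

Result:
author  | a           
--------+-------------
Atwood  | 6011.5      
Tolkien | 13267       
Orwell  | 17425.333333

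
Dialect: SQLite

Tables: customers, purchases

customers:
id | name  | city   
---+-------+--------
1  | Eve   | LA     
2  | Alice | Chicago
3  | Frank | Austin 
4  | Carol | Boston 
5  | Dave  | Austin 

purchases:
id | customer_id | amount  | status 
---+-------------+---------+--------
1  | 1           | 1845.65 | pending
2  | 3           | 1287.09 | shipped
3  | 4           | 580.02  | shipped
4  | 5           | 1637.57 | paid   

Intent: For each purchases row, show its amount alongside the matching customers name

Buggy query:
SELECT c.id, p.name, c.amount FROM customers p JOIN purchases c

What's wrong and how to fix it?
Bug: Missing join condition: each purchases row is matched to all customers rows instead of just its own

Fix: Add ON c.customer_id = p.id to the JOIN

Corrected query:
SELECT c.id, p.name, c.amount FROM customers p JOIN purchases c ON c.customer_id = p.id

Result:
id | name  | amount 
---+-------+--------
1  | Eve   | 1845.65
2  | Frank | 1287.09
3  | Carol | 580.02 
4  | Dave  | 1637.57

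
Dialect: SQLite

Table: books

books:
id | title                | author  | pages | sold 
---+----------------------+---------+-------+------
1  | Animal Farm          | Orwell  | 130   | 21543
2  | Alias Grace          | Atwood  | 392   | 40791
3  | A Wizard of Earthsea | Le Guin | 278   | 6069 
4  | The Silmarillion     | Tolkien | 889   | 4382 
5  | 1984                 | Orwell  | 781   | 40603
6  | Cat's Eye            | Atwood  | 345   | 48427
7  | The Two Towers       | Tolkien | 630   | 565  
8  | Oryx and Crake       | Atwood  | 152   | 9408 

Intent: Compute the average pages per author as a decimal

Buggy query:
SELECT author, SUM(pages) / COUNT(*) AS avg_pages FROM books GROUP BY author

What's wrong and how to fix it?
Bug: Both operands are integers, so '/' performs integer division and truncates

Fix: Cast one side to REAL so the division keeps the fractional part

Corrected query:
SELECT author, SUM(pages) * 1.0 / COUNT(*) AS avg_pages FROM books GROUP BY author

Result:
author  | avg_pages 
--------+-----------
Atwood  | 296.333333
Le Guin | 278       
Orwell  | 455.5     
Tolkien | 759.5     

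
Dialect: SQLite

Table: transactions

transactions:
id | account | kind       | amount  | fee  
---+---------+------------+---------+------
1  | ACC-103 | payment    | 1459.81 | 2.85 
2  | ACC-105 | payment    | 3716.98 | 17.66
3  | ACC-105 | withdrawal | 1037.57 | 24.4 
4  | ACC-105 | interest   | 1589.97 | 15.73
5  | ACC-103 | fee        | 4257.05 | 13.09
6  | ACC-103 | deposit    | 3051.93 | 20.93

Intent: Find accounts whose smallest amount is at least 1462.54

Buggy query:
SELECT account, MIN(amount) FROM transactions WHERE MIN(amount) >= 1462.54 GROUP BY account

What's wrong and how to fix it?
Bug: MIN() in WHERE is a misuse of aggregate

Fix: Use HAVING for the per-group MIN condition

Corrected query:
SELECT account, MIN(amount) FROM transactions GROUP BY account HAVING MIN(amount) >= 1462.54

Result:
(no rows)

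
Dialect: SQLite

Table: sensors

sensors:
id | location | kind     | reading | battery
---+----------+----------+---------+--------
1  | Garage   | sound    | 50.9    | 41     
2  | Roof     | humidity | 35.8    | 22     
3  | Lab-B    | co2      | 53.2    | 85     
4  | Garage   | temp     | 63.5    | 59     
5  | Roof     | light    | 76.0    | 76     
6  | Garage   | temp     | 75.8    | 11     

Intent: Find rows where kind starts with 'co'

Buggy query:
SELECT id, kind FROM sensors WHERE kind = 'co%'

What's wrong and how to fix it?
Bug: '=' compares the literal string including the % character; pattern matching needs LIKE

Fix: Replace '=' with LIKE so 'co%' is treated as a pattern

Corrected query:
SELECT id, kind FROM sensors WHERE kind LIKE 'co%'

Result:
id | kind
---+-----
3  | co2 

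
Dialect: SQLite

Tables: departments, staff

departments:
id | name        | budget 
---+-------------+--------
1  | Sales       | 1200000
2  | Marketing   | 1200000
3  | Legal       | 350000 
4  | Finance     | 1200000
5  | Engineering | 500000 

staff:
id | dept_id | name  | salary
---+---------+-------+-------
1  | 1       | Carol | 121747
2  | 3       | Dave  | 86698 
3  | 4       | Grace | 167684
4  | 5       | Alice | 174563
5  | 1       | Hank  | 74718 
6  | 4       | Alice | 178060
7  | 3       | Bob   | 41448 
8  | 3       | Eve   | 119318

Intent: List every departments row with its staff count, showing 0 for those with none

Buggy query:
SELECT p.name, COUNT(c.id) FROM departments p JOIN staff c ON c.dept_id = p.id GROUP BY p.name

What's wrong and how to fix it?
Bug: INNER JOIN drops departments rows that have no matching staff rows

Fix: Use LEFT JOIN so parents without children still appear (COUNT(c.id) gives 0)

Corrected query:
SELECT p.name, COUNT(c.id) FROM departments p LEFT JOIN staff c ON c.dept_id = p.id GROUP BY p.name

Result:
name        | COUNT(c.id)
------------+------------
Engineering | 1          
Finance     | 2          
Legal       | 3          
Marketing   | 0          
Sales       | 2          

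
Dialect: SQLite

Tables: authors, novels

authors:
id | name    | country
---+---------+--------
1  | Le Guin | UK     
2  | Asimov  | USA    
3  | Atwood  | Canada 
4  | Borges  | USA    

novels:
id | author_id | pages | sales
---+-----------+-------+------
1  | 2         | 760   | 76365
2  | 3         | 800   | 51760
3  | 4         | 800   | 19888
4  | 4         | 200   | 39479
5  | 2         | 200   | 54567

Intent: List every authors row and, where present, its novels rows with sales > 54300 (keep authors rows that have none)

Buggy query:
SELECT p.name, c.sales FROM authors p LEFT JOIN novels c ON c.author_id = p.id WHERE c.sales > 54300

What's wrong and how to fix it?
Bug: Filtering c.sales in WHERE discards the NULL rows produced by LEFT JOIN, turning it into an inner join

Fix: Put 'c.sales > 54300' in the JOIN's ON clause instead of WHERE

Corrected query:
SELECT p.name, c.sales FROM authors p LEFT JOIN novels c ON c.author_id = p.id AND c.sales > 54300

Result:
name    | sales
--------+------
Le Guin | NULL 
Asimov  | 54567
Asimov  | 76365
Atwood  | NULL 
Borges  | NULL 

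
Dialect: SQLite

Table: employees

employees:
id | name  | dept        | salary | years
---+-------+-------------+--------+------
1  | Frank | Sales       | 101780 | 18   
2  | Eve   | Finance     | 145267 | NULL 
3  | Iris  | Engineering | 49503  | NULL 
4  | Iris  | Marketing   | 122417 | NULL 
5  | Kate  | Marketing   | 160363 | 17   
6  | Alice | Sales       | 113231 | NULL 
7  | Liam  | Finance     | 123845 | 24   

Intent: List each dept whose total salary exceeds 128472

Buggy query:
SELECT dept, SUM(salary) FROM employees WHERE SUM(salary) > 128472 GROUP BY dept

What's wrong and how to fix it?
Bug: Aggregate functions cannot appear in a WHERE clause

Fix: Use HAVING (which filters groups after aggregation) instead of WHERE

Corrected query:
SELECT dept, SUM(salary) FROM employees GROUP BY dept HAVING SUM(salary) > 128472

Result:
dept      | SUM(salary)
----------+------------
Finance   | 269112     
Marketing | 282780     
Sales     | 215011     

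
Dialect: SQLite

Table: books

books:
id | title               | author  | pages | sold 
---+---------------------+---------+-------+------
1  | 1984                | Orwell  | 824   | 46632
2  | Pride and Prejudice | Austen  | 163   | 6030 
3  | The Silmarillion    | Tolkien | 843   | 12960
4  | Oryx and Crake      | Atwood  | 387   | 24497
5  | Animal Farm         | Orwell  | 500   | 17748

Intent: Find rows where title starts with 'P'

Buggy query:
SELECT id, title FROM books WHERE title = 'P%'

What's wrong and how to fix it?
Bug: Wildcards only work with LIKE; '=' treats '%' as a literal character

Fix: Use LIKE for wildcard pattern matching

Corrected query:
SELECT id, title FROM books WHERE title LIKE 'P%'

Result:
id | title              
---+--------------------
2  | Pride and Prejudice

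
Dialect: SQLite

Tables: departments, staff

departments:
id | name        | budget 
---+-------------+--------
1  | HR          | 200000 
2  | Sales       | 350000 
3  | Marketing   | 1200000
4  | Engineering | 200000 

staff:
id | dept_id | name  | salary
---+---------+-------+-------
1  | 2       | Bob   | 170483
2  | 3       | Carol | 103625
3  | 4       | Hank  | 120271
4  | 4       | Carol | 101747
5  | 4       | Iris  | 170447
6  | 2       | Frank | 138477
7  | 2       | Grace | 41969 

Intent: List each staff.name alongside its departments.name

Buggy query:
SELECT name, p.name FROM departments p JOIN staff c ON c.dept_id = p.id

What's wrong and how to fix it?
Bug: Both tables have a 'name' column; the unqualified reference is ambiguous

Fix: Qualify the column with its table alias (c.name)

Corrected query:
SELECT c.name, p.name FROM departments p JOIN staff c ON c.dept_id = p.id

Result:
name  | name       
------+------------
Bob   | Sales      
Carol | Marketing  
Hank  | Engineering
Carol | Engineering
Iris  | Engineering
Frank | Sales      
Grace | Sales      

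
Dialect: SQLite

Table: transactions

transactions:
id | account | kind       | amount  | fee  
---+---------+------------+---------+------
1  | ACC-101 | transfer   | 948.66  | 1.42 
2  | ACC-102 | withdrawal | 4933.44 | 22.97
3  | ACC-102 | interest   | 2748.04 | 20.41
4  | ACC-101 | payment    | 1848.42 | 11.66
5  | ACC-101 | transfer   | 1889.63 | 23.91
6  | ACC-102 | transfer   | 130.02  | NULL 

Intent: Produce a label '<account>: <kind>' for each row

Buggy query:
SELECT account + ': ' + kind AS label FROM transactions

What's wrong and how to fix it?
Bug: SQLite uses || for string concatenation; + coerces text to numbers (yielding 0)

Fix: Use the || operator for string concatenation

Corrected query:
SELECT account || ': ' || kind AS label FROM transactions

Result:
label              
-------------------
ACC-101: transfer  
ACC-102: withdrawal
ACC-102: interest  
ACC-101: payment   
ACC-101: transfer  
ACC-102: transfer  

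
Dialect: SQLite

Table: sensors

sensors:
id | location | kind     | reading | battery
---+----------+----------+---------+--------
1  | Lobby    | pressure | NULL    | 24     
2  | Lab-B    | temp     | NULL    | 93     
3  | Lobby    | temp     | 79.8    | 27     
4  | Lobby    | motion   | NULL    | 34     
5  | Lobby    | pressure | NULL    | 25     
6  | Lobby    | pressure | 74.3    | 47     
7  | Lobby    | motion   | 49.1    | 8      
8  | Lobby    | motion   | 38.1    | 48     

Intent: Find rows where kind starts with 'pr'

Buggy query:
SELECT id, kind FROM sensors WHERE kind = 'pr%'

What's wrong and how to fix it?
Bug: Wildcards only work with LIKE; '=' treats '%' as a literal character

Fix: Replace '=' with LIKE so 'pr%' is treated as a pattern

Corrected query:
SELECT id, kind FROM sensors WHERE kind LIKE 'pr%'

Result:
id | kind    
---+---------
1  | pressure
5  | pressure
6  | pressure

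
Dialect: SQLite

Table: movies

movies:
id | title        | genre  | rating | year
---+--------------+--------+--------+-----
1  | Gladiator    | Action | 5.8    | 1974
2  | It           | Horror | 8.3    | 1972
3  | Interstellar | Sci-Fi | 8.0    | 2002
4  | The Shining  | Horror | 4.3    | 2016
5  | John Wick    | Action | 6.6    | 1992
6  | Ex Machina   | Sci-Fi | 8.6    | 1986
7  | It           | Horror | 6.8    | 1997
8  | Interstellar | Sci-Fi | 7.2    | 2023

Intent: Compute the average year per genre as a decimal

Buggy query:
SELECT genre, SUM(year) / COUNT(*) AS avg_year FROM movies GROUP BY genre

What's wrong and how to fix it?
Bug: Both operands are integers, so '/' performs integer division and truncates

Fix: Multiply by 1.0 (or CAST to REAL) to force floating-point division

Corrected query:
SELECT genre, SUM(year) * 1.0 / COUNT(*) AS avg_year FROM movies GROUP BY genre

Result:
genre  | avg_year   
-------+------------
Action | 1983       
Horror | 1995       
Sci-Fi | 2003.666667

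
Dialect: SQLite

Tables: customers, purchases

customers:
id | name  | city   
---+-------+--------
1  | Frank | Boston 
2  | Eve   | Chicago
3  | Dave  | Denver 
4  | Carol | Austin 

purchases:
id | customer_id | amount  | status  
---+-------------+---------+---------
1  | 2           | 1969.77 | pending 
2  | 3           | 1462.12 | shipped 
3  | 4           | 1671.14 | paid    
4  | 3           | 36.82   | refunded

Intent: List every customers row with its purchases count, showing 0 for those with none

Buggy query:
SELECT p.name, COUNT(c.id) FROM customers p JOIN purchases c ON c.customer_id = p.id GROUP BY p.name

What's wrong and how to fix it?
Bug: An inner join excludes parents with zero children

Fix: Switch to LEFT JOIN to retain unmatched parent rows

Corrected query:
SELECT p.name, COUNT(c.id) FROM customers p LEFT JOIN purchases c ON c.customer_id = p.id GROUP BY p.name

Result:
name  | COUNT(c.id)
------+------------
Carol | 1          
Dave  | 2          
Eve   | 1          
Frank | 0          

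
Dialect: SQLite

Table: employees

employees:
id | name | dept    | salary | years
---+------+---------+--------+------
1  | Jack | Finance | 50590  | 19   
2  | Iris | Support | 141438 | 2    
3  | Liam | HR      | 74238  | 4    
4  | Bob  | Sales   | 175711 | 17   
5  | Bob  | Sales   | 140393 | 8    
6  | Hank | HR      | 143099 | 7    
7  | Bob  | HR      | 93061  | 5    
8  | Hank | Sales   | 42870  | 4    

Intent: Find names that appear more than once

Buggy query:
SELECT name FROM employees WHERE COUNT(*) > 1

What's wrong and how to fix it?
Bug: COUNT(*) is an aggregate and cannot be used in WHERE

Fix: Group first, then use HAVING for the count condition

Corrected query:
SELECT name FROM employees GROUP BY name HAVING COUNT(*) > 1

Result:
name
----
Bob 
Hank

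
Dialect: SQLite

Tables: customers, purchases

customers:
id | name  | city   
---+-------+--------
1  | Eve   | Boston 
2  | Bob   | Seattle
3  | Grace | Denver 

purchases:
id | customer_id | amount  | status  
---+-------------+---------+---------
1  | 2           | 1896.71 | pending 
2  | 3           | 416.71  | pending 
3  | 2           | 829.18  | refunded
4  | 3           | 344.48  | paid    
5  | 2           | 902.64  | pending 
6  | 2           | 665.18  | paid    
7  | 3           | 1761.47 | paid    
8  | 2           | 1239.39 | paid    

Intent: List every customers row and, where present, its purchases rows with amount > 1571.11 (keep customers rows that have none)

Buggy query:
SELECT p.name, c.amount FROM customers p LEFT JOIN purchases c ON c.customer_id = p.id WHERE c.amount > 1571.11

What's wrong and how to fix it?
Bug: A WHERE condition on the right-hand table after LEFT JOIN drops unmatched parents

Fix: Move the right-table condition into the ON clause so unmatched parents are kept

Corrected query:
SELECT p.name, c.amount FROM customers p LEFT JOIN purchases c ON c.customer_id = p.id AND c.amount > 1571.11

Result:
name  | amount 
------+--------
Eve   | NULL   
Bob   | 1896.71
Grace | 1761.47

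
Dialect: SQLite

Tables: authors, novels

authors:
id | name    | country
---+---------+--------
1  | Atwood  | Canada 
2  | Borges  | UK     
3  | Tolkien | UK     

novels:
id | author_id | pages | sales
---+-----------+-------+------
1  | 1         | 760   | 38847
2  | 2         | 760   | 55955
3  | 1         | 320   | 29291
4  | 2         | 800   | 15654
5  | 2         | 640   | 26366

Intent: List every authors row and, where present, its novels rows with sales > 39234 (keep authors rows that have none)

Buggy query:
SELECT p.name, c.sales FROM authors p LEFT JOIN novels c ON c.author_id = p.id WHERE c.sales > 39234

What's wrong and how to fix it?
Bug: Filtering c.sales in WHERE discards the NULL rows produced by LEFT JOIN, turning it into an inner join

Fix: Move the right-table condition into the ON clause so unmatched parents are kept

Corrected query:
SELECT p.name, c.sales FROM authors p LEFT JOIN novels c ON c.author_id = p.id AND c.sales > 39234

Result:
name    | sales
--------+------
Atwood  | NULL 
Borges  | 55955
Tolkien | NULL 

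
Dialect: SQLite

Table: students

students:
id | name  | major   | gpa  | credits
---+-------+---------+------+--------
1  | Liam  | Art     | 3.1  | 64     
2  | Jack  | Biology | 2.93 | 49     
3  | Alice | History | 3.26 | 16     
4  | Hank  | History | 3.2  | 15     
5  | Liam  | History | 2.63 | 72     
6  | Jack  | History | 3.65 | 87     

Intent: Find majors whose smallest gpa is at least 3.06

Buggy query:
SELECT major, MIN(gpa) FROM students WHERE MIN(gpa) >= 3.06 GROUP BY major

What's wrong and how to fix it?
Bug: MIN() in WHERE is a misuse of aggregate

Fix: Use HAVING for the per-group MIN condition

Corrected query:
SELECT major, MIN(gpa) FROM students GROUP BY major HAVING MIN(gpa) >= 3.06

Result:
major | MIN(gpa)
------+---------
Art   | 3.1     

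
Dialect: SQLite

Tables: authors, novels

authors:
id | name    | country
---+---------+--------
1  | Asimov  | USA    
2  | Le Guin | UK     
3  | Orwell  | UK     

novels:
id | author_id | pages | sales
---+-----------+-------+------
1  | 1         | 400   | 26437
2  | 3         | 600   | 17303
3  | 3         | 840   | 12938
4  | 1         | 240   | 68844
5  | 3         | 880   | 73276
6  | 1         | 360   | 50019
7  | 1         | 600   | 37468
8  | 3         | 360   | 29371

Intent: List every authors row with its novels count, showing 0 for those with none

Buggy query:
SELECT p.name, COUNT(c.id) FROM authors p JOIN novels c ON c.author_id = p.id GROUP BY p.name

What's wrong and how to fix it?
Bug: INNER JOIN drops authors rows that have no matching novels rows

Fix: Switch to LEFT JOIN to retain unmatched parent rows

Corrected query:
SELECT p.name, COUNT(c.id) FROM authors p LEFT JOIN novels c ON c.author_id = p.id GROUP BY p.name

Result:
name    | COUNT(c.id)
--------+------------
Asimov  | 4          
Le Guin | 0          
Orwell  | 4          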